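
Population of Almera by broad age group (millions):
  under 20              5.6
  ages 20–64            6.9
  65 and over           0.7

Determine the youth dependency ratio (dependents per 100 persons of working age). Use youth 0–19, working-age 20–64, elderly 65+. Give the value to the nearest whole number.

Youth dependency ratio = 5.6 / 6.9 × 100 = 81

Youth dependency ratio: 81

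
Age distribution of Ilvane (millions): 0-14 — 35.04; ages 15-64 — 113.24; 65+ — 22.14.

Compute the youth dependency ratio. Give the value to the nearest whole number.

Youth dependency ratio: 31

Youth dependency ratio = 35.04 / 113.24 × 100 = 31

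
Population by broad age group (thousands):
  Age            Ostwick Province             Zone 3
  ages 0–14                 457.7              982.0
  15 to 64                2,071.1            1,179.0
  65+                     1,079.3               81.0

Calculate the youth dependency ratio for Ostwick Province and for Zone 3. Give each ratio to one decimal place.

Ostwick Province: 457.7 / 2,071.1 × 100 = 22.1
Zone 3: 982.0 / 1,179.0 × 100 = 83.3

Ostwick Province: 22.1
Zone 3: 83.3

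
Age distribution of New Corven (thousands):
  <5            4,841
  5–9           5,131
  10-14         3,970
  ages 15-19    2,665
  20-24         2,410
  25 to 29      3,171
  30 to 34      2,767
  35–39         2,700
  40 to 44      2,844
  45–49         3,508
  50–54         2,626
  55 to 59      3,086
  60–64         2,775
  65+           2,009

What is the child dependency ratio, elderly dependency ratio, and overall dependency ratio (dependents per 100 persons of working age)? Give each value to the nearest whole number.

Youth dependency ratio: 49
Old-age dependency ratio: 7
Total dependency ratio: 56

0–14: 4,841 + 5,131 + 3,970 = 13,942
15–64: 2,665 + 2,410 + 3,171 + 2,767 + 2,700 + 2,844 + 3,508 + 2,626 + 3,086 + 2,775 = 28,552
65+: 2,009
Youth dependency ratio = 13,942 / 28,552 × 100 = 49
Old-age dependency ratio = 2,009 / 28,552 × 100 = 7
Total dependency ratio = (13,942 + 2,009) / 28,552 × 100 = 15,951 / 28,552 × 100 = 56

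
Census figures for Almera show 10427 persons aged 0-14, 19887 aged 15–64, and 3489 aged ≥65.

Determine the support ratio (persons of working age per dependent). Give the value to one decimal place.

Support ratio: 1.4

Support ratio = 19887 / (10427 + 3489) = 19887 / 13916 = 1.4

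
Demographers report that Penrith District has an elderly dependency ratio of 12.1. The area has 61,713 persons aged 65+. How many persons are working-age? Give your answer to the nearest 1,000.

Working-age: 510,000

Old-age dependency ratio = elderly / working-age × 100
12.1 = 61,713 / W × 100
⇒ 510,000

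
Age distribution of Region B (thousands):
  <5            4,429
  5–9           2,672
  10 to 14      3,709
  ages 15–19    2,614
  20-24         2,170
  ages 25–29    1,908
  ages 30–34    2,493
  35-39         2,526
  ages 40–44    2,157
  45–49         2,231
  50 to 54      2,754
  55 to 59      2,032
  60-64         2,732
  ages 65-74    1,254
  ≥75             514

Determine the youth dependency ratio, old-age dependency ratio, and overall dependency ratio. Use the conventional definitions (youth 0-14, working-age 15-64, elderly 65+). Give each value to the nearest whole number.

Youth dependency ratio: 46
Old-age dependency ratio: 7
Total dependency ratio: 53

0–14: 4,429 + 2,672 + 3,709 = 10,810
15–64: 2,614 + 2,170 + 1,908 + 2,493 + 2,526 + 2,157 + 2,231 + 2,754 + 2,032 + 2,732 = 23,617
65+: 1,254 + 514 = 1,768
Youth dependency ratio = 10,810 / 23,617 × 100 = 46
Old-age dependency ratio = 1,768 / 23,617 × 100 = 7
Total dependency ratio = (10,810 + 1,768) / 23,617 × 100 = 12,578 / 23,617 × 100 = 53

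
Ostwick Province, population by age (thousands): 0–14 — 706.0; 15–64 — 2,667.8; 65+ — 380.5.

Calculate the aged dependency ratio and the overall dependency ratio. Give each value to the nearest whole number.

Old-age dependency ratio = 380.5 / 2,667.8 × 100 = 14
Total dependency ratio = (706.0 + 380.5) / 2,667.8 × 100 = 1,086.5 / 2,667.8 × 100 = 41

Old-age dependency ratio: 14
Total dependency ratio: 41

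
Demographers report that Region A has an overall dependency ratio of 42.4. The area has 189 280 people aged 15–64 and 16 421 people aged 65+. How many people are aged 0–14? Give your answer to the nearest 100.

Aged 0–14: 63 800

Total dependency ratio = (youth + elderly) / working-age × 100
42.4 = (Y + 16 421) / 189 280 × 100
⇒ 63 800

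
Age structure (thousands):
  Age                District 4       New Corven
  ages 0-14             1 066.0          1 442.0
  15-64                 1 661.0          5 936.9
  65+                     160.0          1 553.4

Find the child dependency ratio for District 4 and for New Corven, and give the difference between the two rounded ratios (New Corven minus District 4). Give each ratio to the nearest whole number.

District 4: 1 066.0 / 1 661.0 × 100 = 64
New Corven: 1 442.0 / 5 936.9 × 100 = 24

District 4: 64
New Corven: 24
Difference: -40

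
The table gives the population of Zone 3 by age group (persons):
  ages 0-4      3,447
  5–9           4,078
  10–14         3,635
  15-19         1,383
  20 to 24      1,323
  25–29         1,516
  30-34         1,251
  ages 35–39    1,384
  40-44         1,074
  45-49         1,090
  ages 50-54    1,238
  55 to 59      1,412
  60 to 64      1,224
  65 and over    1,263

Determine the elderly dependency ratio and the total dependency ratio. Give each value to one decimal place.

Old-age dependency ratio: 9.8
Total dependency ratio: 96.3

0–14: 3,447 + 4,078 + 3,635 = 11,160
15–64: 1,383 + 1,323 + 1,516 + 1,251 + 1,384 + 1,074 + 1,090 + 1,238 + 1,412 + 1,224 = 12,895
65+: 1,263
Old-age dependency ratio = 1,263 / 12,895 × 100 = 9.8
Total dependency ratio = (11,160 + 1,263) / 12,895 × 100 = 12,423 / 12,895 × 100 = 96.3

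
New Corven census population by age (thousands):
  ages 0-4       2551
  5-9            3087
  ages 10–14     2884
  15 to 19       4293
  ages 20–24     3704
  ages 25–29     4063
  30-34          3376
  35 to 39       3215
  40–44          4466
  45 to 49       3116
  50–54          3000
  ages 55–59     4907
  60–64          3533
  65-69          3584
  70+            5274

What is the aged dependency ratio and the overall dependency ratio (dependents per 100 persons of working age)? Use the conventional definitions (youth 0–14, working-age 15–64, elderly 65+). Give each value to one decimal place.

0–14: 2551 + 3087 + 2884 = 8522
15–64: 4293 + 3704 + 4063 + 3376 + 3215 + 4466 + 3116 + 3000 + 4907 + 3533 = 37673
65+: 3584 + 5274 = 8858
Old-age dependency ratio = 8858 / 37673 × 100 = 23.5
Total dependency ratio = (8522 + 8858) / 37673 × 100 = 17380 / 37673 × 100 = 46.1

Old-age dependency ratio: 23.5
Total dependency ratio: 46.1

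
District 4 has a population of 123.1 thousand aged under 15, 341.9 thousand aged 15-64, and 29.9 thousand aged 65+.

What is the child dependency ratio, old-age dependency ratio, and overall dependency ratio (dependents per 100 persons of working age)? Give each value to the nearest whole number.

Youth dependency ratio: 36
Old-age dependency ratio: 9
Total dependency ratio: 45

Youth dependency ratio = 123.1 / 341.9 × 100 = 36
Old-age dependency ratio = 29.9 / 341.9 × 100 = 9
Total dependency ratio = (123.1 + 29.9) / 341.9 × 100 = 153.0 / 341.9 × 100 = 45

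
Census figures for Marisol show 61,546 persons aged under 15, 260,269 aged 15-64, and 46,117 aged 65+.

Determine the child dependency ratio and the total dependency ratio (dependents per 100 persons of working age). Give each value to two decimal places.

Youth dependency ratio = 61,546 / 260,269 × 100 = 23.65
Total dependency ratio = (61,546 + 46,117) / 260,269 × 100 = 107,663 / 260,269 × 100 = 41.37

Youth dependency ratio: 23.65
Total dependency ratio: 41.37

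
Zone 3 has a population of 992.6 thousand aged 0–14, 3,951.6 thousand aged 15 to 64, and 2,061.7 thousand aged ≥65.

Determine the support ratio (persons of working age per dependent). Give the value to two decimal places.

Support ratio: 1.29

Support ratio = 3,951.6 / (992.6 + 2,061.7) = 3,951.6 / 3,054.3 = 1.29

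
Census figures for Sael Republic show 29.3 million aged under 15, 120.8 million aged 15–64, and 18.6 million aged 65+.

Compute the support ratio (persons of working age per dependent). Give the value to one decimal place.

Support ratio = 120.8 / (29.3 + 18.6) = 120.8 / 47.9 = 2.5

Support ratio: 2.5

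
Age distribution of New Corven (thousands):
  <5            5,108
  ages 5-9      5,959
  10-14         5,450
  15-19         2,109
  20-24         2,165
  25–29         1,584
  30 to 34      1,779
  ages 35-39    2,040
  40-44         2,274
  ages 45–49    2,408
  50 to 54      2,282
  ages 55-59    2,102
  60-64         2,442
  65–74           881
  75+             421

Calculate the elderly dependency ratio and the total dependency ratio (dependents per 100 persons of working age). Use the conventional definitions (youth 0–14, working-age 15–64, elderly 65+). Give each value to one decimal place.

Old-age dependency ratio: 6.1
Total dependency ratio: 84.1

0–14: 5,108 + 5,959 + 5,450 = 16,517
15–64: 2,109 + 2,165 + 1,584 + 1,779 + 2,040 + 2,274 + 2,408 + 2,282 + 2,102 + 2,442 = 21,185
65+: 881 + 421 = 1,302
Old-age dependency ratio = 1,302 / 21,185 × 100 = 6.1
Total dependency ratio = (16,517 + 1,302) / 21,185 × 100 = 17,819 / 21,185 × 100 = 84.1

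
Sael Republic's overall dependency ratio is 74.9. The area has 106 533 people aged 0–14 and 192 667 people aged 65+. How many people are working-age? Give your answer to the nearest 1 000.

Total dependency ratio = (youth + elderly) / working-age × 100
74.9 = (106 533 + 192 667) / W × 100
⇒ 399 000

Working-age: 399 000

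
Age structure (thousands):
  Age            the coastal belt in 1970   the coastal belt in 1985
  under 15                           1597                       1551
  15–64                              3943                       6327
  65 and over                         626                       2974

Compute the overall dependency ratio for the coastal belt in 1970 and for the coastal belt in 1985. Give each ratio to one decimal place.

the coastal belt in 1970: (1597 + 626) / 3943 × 100 = 2223 / 3943 × 100 = 56.4
the coastal belt in 1985: (1551 + 2974) / 6327 × 100 = 4525 / 6327 × 100 = 71.5

the coastal belt in 1970: 56.4
the coastal belt in 1985: 71.5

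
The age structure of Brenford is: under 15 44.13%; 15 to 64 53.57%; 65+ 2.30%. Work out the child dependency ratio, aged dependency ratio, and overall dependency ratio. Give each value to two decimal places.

Youth dependency ratio: 82.38
Old-age dependency ratio: 4.29
Total dependency ratio: 86.67

Youth dependency ratio = 44.13 / 53.57 × 100 = 82.38
Old-age dependency ratio = 2.30 / 53.57 × 100 = 4.29
Total dependency ratio = (44.13 + 2.30) / 53.57 × 100 = 46.43 / 53.57 × 100 = 86.67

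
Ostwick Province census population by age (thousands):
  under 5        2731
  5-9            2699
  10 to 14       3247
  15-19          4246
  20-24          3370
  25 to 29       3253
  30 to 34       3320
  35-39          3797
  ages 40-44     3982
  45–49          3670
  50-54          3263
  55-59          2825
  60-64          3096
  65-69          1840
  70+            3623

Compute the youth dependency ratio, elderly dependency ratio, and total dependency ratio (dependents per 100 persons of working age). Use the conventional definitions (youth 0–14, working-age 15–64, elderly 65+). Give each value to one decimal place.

0–14: 2731 + 2699 + 3247 = 8677
15–64: 4246 + 3370 + 3253 + 3320 + 3797 + 3982 + 3670 + 3263 + 2825 + 3096 = 34822
65+: 1840 + 3623 = 5463
Youth dependency ratio = 8677 / 34822 × 100 = 24.9
Old-age dependency ratio = 5463 / 34822 × 100 = 15.7
Total dependency ratio = (8677 + 5463) / 34822 × 100 = 14140 / 34822 × 100 = 40.6

Youth dependency ratio: 24.9
Old-age dependency ratio: 15.7
Total dependency ratio: 40.6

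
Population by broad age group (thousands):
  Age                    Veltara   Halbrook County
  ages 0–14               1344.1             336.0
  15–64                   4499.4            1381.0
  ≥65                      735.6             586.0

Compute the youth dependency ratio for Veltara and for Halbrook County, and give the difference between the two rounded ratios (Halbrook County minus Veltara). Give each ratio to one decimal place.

Veltara: 29.9
Halbrook County: 24.3
Difference: -5.6

Veltara: 1344.1 / 4499.4 × 100 = 29.9
Halbrook County: 336.0 / 1381.0 × 100 = 24.3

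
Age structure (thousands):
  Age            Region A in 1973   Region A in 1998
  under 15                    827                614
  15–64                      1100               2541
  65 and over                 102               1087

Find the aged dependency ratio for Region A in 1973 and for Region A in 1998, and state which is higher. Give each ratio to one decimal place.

Region A in 1973: 102 / 1100 × 100 = 9.3
Region A in 1998: 1087 / 2541 × 100 = 42.8

Region A in 1973: 9.3
Region A in 1998: 42.8
Higher: Region A in 1998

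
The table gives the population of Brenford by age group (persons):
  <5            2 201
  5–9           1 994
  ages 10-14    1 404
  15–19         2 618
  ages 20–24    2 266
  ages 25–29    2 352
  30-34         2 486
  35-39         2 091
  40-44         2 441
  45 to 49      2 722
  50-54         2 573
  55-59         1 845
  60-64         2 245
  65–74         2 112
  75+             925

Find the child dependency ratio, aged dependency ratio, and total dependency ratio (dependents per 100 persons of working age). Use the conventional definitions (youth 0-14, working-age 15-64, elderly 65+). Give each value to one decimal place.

Youth dependency ratio: 23.7
Old-age dependency ratio: 12.8
Total dependency ratio: 36.5

0–14: 2 201 + 1 994 + 1 404 = 5 599
15–64: 2 618 + 2 266 + 2 352 + 2 486 + 2 091 + 2 441 + 2 722 + 2 573 + 1 845 + 2 245 = 23 639
65+: 2 112 + 925 = 3 037
Youth dependency ratio = 5 599 / 23 639 × 100 = 23.7
Old-age dependency ratio = 3 037 / 23 639 × 100 = 12.8
Total dependency ratio = (5 599 + 3 037) / 23 639 × 100 = 8 636 / 23 639 × 100 = 36.5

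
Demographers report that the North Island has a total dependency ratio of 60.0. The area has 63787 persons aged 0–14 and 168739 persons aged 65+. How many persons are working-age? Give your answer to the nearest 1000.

Working-age: 388000

Total dependency ratio = (youth + elderly) / working-age × 100
60.0 = (63787 + 168739) / W × 100
⇒ 388000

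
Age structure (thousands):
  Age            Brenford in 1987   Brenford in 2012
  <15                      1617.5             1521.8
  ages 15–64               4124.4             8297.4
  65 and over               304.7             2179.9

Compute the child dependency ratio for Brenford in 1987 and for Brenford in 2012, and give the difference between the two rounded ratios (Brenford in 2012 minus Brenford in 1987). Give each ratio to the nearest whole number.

Brenford in 1987: 1617.5 / 4124.4 × 100 = 39
Brenford in 2012: 1521.8 / 8297.4 × 100 = 18

Brenford in 1987: 39
Brenford in 2012: 18
Difference: -21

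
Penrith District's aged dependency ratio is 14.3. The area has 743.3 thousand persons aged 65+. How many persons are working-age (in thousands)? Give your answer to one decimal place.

Working-age: 5,197.9

Old-age dependency ratio = elderly / working-age × 100
14.3 = 743.3 / W × 100
⇒ 5,197.9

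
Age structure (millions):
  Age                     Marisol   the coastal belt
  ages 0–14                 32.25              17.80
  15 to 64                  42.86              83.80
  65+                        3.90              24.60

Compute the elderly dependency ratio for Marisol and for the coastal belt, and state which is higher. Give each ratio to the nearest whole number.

Marisol: 9
the coastal belt: 29
Higher: the coastal belt

Marisol: 3.90 / 42.86 × 100 = 9
the coastal belt: 24.60 / 83.80 × 100 = 29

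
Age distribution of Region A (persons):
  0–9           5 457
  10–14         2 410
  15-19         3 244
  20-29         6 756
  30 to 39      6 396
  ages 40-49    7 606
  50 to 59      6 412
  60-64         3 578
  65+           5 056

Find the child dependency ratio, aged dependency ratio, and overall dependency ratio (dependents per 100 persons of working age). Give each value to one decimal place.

Youth dependency ratio: 23.1
Old-age dependency ratio: 14.9
Total dependency ratio: 38.0

0–14: 5 457 + 2 410 = 7 867
15–64: 3 244 + 6 756 + 6 396 + 7 606 + 6 412 + 3 578 = 33 992
65+: 5 056
Youth dependency ratio = 7 867 / 33 992 × 100 = 23.1
Old-age dependency ratio = 5 056 / 33 992 × 100 = 14.9
Total dependency ratio = (7 867 + 5 056) / 33 992 × 100 = 12 923 / 33 992 × 100 = 38.0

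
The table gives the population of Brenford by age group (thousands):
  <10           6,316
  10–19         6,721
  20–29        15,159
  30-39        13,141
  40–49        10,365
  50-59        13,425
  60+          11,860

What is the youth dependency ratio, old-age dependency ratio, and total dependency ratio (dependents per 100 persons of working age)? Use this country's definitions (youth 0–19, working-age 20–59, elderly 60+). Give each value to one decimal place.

0–19: 6,316 + 6,721 = 13,037
20–59: 15,159 + 13,141 + 10,365 + 13,425 = 52,090
60+: 11,860
Youth dependency ratio = 13,037 / 52,090 × 100 = 25.0
Old-age dependency ratio = 11,860 / 52,090 × 100 = 22.8
Total dependency ratio = (13,037 + 11,860) / 52,090 × 100 = 24,897 / 52,090 × 100 = 47.8

Youth dependency ratio: 25.0
Old-age dependency ratio: 22.8
Total dependency ratio: 47.8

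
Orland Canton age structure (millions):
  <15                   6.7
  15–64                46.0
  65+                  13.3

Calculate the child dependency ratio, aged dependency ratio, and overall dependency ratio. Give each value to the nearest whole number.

Youth dependency ratio: 15
Old-age dependency ratio: 29
Total dependency ratio: 43

Youth dependency ratio = 6.7 / 46.0 × 100 = 15
Old-age dependency ratio = 13.3 / 46.0 × 100 = 29
Total dependency ratio = (6.7 + 13.3) / 46.0 × 100 = 20.0 / 46.0 × 100 = 43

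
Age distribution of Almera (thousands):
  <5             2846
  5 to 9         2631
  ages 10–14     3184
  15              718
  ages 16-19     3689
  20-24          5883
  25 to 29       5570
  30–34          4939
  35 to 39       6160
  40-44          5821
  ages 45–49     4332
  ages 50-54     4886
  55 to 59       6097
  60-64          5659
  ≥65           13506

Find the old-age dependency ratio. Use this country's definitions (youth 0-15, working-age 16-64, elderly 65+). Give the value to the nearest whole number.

0–15: 2846 + 2631 + 3184 + 718 = 9379
16–64: 3689 + 5883 + 5570 + 4939 + 6160 + 5821 + 4332 + 4886 + 6097 + 5659 = 53036
65+: 13506
Old-age dependency ratio = 13506 / 53036 × 100 = 25

Old-age dependency ratio: 25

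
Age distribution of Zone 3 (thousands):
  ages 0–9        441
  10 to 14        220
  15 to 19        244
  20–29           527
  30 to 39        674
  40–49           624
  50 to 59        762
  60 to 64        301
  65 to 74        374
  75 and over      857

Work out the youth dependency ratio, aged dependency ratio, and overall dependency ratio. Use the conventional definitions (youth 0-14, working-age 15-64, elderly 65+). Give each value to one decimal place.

0–14: 441 + 220 = 661
15–64: 244 + 527 + 674 + 624 + 762 + 301 = 3 132
65+: 374 + 857 = 1 231
Youth dependency ratio = 661 / 3 132 × 100 = 21.1
Old-age dependency ratio = 1 231 / 3 132 × 100 = 39.3
Total dependency ratio = (661 + 1 231) / 3 132 × 100 = 1 892 / 3 132 × 100 = 60.4

Youth dependency ratio: 21.1
Old-age dependency ratio: 39.3
Total dependency ratio: 60.4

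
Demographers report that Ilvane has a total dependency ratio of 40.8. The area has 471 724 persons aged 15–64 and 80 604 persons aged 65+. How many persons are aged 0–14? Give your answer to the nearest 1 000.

Aged 0–14: 112 000

Total dependency ratio = (youth + elderly) / working-age × 100
40.8 = (Y + 80 604) / 471 724 × 100
⇒ 112 000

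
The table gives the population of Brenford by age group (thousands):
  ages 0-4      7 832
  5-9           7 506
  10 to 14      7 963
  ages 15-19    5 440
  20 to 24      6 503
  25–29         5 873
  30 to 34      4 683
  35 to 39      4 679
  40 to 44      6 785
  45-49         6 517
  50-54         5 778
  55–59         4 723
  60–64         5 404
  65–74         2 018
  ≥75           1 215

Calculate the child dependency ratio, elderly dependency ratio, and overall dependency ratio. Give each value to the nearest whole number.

0–14: 7 832 + 7 506 + 7 963 = 23 301
15–64: 5 440 + 6 503 + 5 873 + 4 683 + 4 679 + 6 785 + 6 517 + 5 778 + 4 723 + 5 404 = 56 385
65+: 2 018 + 1 215 = 3 233
Youth dependency ratio = 23 301 / 56 385 × 100 = 41
Old-age dependency ratio = 3 233 / 56 385 × 100 = 6
Total dependency ratio = (23 301 + 3 233) / 56 385 × 100 = 26 534 / 56 385 × 100 = 47

Youth dependency ratio: 41
Old-age dependency ratio: 6
Total dependency ratio: 47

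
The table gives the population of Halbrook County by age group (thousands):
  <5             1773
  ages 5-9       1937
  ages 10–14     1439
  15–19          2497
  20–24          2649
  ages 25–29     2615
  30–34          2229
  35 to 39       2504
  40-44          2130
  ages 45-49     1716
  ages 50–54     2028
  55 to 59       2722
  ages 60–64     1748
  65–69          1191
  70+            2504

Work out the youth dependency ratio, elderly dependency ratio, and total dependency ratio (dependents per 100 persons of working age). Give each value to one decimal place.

0–14: 1773 + 1937 + 1439 = 5149
15–64: 2497 + 2649 + 2615 + 2229 + 2504 + 2130 + 1716 + 2028 + 2722 + 1748 = 22838
65+: 1191 + 2504 = 3695
Youth dependency ratio = 5149 / 22838 × 100 = 22.5
Old-age dependency ratio = 3695 / 22838 × 100 = 16.2
Total dependency ratio = (5149 + 3695) / 22838 × 100 = 8844 / 22838 × 100 = 38.7

Youth dependency ratio: 22.5
Old-age dependency ratio: 16.2
Total dependency ratio: 38.7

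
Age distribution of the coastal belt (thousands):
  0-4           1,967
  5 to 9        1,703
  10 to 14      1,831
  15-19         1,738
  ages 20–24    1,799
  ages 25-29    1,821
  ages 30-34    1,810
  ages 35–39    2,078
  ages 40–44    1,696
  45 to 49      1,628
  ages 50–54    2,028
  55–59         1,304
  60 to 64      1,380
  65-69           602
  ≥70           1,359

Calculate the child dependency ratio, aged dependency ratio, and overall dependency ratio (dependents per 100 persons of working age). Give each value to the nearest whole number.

0–14: 1,967 + 1,703 + 1,831 = 5,501
15–64: 1,738 + 1,799 + 1,821 + 1,810 + 2,078 + 1,696 + 1,628 + 2,028 + 1,304 + 1,380 = 17,282
65+: 602 + 1,359 = 1,961
Youth dependency ratio = 5,501 / 17,282 × 100 = 32
Old-age dependency ratio = 1,961 / 17,282 × 100 = 11
Total dependency ratio = (5,501 + 1,961) / 17,282 × 100 = 7,462 / 17,282 × 100 = 43

Youth dependency ratio: 32
Old-age dependency ratio: 11
Total dependency ratio: 43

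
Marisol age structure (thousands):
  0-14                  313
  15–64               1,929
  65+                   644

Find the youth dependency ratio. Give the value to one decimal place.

Youth dependency ratio = 313 / 1,929 × 100 = 16.2

Youth dependency ratio: 16.2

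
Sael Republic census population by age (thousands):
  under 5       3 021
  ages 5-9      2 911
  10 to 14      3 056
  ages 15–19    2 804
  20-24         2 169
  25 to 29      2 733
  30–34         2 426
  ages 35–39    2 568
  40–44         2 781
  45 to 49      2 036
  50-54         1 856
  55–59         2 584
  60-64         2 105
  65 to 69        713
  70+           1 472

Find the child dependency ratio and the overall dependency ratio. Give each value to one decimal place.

Youth dependency ratio: 37.4
Total dependency ratio: 46.4

0–14: 3 021 + 2 911 + 3 056 = 8 988
15–64: 2 804 + 2 169 + 2 733 + 2 426 + 2 568 + 2 781 + 2 036 + 1 856 + 2 584 + 2 105 = 24 062
65+: 713 + 1 472 = 2 185
Youth dependency ratio = 8 988 / 24 062 × 100 = 37.4
Total dependency ratio = (8 988 + 2 185) / 24 062 × 100 = 11 173 / 24 062 × 100 = 46.4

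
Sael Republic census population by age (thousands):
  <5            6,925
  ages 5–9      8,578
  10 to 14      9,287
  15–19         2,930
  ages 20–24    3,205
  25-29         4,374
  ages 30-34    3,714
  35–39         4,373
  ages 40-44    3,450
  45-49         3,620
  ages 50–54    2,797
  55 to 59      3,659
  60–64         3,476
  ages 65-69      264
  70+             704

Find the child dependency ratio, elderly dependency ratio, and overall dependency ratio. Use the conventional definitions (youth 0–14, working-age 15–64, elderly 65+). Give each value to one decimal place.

0–14: 6,925 + 8,578 + 9,287 = 24,790
15–64: 2,930 + 3,205 + 4,374 + 3,714 + 4,373 + 3,450 + 3,620 + 2,797 + 3,659 + 3,476 = 35,598
65+: 264 + 704 = 968
Youth dependency ratio = 24,790 / 35,598 × 100 = 69.6
Old-age dependency ratio = 968 / 35,598 × 100 = 2.7
Total dependency ratio = (24,790 + 968) / 35,598 × 100 = 25,758 / 35,598 × 100 = 72.4

Youth dependency ratio: 69.6
Old-age dependency ratio: 2.7
Total dependency ratio: 72.4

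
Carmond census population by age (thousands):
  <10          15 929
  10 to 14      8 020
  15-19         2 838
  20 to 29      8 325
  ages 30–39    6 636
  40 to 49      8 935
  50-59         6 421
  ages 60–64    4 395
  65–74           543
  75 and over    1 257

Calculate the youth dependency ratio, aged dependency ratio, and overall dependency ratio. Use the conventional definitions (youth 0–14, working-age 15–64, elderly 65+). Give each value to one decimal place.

0–14: 15 929 + 8 020 = 23 949
15–64: 2 838 + 8 325 + 6 636 + 8 935 + 6 421 + 4 395 = 37 550
65+: 543 + 1 257 = 1 800
Youth dependency ratio = 23 949 / 37 550 × 100 = 63.8
Old-age dependency ratio = 1 800 / 37 550 × 100 = 4.8
Total dependency ratio = (23 949 + 1 800) / 37 550 × 100 = 25 749 / 37 550 × 100 = 68.6

Youth dependency ratio: 63.8
Old-age dependency ratio: 4.8
Total dependency ratio: 68.6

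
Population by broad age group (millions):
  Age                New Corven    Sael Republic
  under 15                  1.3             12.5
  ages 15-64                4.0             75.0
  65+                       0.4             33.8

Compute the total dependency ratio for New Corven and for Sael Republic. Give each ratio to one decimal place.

New Corven: (1.3 + 0.4) / 4.0 × 100 = 1.7 / 4.0 × 100 = 42.5
Sael Republic: (12.5 + 33.8) / 75.0 × 100 = 46.3 / 75.0 × 100 = 61.7

New Corven: 42.5
Sael Republic: 61.7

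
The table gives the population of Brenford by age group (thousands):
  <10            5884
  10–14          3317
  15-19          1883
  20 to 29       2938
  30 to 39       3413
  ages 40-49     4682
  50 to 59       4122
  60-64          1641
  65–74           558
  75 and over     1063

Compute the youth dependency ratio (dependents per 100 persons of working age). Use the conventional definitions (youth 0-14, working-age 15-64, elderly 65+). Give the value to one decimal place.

Youth dependency ratio: 49.3

0–14: 5884 + 3317 = 9201
15–64: 1883 + 2938 + 3413 + 4682 + 4122 + 1641 = 18679
65+: 558 + 1063 = 1621
Youth dependency ratio = 9201 / 18679 × 100 = 49.3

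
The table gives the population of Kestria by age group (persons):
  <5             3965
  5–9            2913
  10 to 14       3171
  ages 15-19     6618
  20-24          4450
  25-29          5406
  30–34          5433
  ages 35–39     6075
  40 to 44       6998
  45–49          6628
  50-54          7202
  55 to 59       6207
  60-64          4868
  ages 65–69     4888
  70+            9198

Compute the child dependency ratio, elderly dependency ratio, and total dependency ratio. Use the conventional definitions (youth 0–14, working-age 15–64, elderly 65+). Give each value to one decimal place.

0–14: 3965 + 2913 + 3171 = 10049
15–64: 6618 + 4450 + 5406 + 5433 + 6075 + 6998 + 6628 + 7202 + 6207 + 4868 = 59885
65+: 4888 + 9198 = 14086
Youth dependency ratio = 10049 / 59885 × 100 = 16.8
Old-age dependency ratio = 14086 / 59885 × 100 = 23.5
Total dependency ratio = (10049 + 14086) / 59885 × 100 = 24135 / 59885 × 100 = 40.3

Youth dependency ratio: 16.8
Old-age dependency ratio: 23.5
Total dependency ratio: 40.3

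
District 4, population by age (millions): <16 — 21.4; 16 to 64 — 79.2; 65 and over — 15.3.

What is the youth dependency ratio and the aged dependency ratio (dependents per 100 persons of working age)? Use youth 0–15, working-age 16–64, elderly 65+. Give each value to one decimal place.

Youth dependency ratio = 21.4 / 79.2 × 100 = 27.0
Old-age dependency ratio = 15.3 / 79.2 × 100 = 19.3

Youth dependency ratio: 27.0
Old-age dependency ratio: 19.3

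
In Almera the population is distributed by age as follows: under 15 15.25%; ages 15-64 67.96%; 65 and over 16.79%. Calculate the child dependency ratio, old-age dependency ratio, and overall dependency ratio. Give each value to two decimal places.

Youth dependency ratio = 15.25 / 67.96 × 100 = 22.44
Old-age dependency ratio = 16.79 / 67.96 × 100 = 24.71
Total dependency ratio = (15.25 + 16.79) / 67.96 × 100 = 32.04 / 67.96 × 100 = 47.15

Youth dependency ratio: 22.44
Old-age dependency ratio: 24.71
Total dependency ratio: 47.15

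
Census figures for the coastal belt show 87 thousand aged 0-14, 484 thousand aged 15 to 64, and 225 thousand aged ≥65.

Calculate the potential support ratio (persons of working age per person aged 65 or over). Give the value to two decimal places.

Potential support ratio = 484 / 225 = 2.15

Potential support ratio: 2.15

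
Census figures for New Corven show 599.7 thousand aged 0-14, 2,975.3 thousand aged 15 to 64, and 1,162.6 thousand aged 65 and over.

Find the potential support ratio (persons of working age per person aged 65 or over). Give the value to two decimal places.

Potential support ratio: 2.56

Potential support ratio = 2,975.3 / 1,162.6 = 2.56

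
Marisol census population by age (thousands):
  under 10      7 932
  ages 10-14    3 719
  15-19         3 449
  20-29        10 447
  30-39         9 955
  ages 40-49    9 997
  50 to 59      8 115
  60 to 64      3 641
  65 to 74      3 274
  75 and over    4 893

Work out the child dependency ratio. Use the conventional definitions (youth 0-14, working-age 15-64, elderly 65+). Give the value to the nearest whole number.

Youth dependency ratio: 26

0–14: 7 932 + 3 719 = 11 651
15–64: 3 449 + 10 447 + 9 955 + 9 997 + 8 115 + 3 641 = 45 604
65+: 3 274 + 4 893 = 8 167
Youth dependency ratio = 11 651 / 45 604 × 100 = 26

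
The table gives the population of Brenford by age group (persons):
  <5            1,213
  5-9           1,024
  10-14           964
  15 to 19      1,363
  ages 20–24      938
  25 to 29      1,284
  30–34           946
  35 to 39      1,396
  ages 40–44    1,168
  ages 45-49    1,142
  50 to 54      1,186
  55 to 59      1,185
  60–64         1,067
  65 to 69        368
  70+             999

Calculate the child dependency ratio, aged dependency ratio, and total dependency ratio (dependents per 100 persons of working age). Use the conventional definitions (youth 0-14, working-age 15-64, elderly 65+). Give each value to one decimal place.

0–14: 1,213 + 1,024 + 964 = 3,201
15–64: 1,363 + 938 + 1,284 + 946 + 1,396 + 1,168 + 1,142 + 1,186 + 1,185 + 1,067 = 11,675
65+: 368 + 999 = 1,367
Youth dependency ratio = 3,201 / 11,675 × 100 = 27.4
Old-age dependency ratio = 1,367 / 11,675 × 100 = 11.7
Total dependency ratio = (3,201 + 1,367) / 11,675 × 100 = 4,568 / 11,675 × 100 = 39.1

Youth dependency ratio: 27.4
Old-age dependency ratio: 11.7
Total dependency ratio: 39.1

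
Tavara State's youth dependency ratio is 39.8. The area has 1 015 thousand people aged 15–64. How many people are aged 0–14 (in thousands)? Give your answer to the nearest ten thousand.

Youth dependency ratio = youth / working-age × 100
39.8 = Y / 1 015 × 100
⇒ 400

Aged 0–14: 400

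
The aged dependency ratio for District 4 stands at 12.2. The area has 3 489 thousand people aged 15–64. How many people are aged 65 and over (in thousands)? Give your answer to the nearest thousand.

Old-age dependency ratio = elderly / working-age × 100
12.2 = E / 3 489 × 100
⇒ 426

Aged 65 and over: 426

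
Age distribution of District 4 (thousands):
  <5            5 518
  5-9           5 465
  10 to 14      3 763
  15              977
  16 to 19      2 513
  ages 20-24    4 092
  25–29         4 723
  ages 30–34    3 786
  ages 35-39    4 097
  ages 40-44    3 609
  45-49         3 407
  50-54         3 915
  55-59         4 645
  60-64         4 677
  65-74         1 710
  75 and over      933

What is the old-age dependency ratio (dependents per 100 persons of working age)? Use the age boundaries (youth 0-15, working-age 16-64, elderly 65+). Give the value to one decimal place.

0–15: 5 518 + 5 465 + 3 763 + 977 = 15 723
16–64: 2 513 + 4 092 + 4 723 + 3 786 + 4 097 + 3 609 + 3 407 + 3 915 + 4 645 + 4 677 = 39 464
65+: 1 710 + 933 = 2 643
Old-age dependency ratio = 2 643 / 39 464 × 100 = 6.7

Old-age dependency ratio: 6.7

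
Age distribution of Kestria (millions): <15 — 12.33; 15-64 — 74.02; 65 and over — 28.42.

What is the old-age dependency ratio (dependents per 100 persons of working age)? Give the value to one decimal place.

Old-age dependency ratio: 38.4

Old-age dependency ratio = 28.42 / 74.02 × 100 = 38.4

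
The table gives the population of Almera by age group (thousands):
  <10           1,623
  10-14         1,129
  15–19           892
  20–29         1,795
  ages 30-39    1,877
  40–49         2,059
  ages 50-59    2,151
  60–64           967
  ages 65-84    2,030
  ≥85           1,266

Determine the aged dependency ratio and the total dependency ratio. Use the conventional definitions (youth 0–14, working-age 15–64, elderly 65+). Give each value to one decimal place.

Old-age dependency ratio: 33.8
Total dependency ratio: 62.1

0–14: 1,623 + 1,129 = 2,752
15–64: 892 + 1,795 + 1,877 + 2,059 + 2,151 + 967 = 9,741
65+: 2,030 + 1,266 = 3,296
Old-age dependency ratio = 3,296 / 9,741 × 100 = 33.8
Total dependency ratio = (2,752 + 3,296) / 9,741 × 100 = 6,048 / 9,741 × 100 = 62.1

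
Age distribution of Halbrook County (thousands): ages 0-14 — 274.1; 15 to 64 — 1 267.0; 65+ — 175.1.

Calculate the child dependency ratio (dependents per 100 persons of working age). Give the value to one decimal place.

Youth dependency ratio: 21.6

Youth dependency ratio = 274.1 / 1 267.0 × 100 = 21.6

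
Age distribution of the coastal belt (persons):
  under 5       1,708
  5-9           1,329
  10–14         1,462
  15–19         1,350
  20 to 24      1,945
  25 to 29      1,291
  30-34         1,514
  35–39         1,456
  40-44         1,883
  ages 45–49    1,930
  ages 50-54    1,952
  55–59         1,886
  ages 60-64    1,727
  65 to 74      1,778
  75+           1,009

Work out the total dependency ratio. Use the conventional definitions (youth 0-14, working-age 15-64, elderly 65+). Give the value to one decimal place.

Total dependency ratio: 43.0

0–14: 1,708 + 1,329 + 1,462 = 4,499
15–64: 1,350 + 1,945 + 1,291 + 1,514 + 1,456 + 1,883 + 1,930 + 1,952 + 1,886 + 1,727 = 16,934
65+: 1,778 + 1,009 = 2,787
Total dependency ratio = (4,499 + 2,787) / 16,934 × 100 = 7,286 / 16,934 × 100 = 43.0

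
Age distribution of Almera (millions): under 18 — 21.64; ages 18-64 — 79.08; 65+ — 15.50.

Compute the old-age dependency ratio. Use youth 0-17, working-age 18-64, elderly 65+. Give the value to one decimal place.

Old-age dependency ratio: 19.6

Old-age dependency ratio = 15.50 / 79.08 × 100 = 19.6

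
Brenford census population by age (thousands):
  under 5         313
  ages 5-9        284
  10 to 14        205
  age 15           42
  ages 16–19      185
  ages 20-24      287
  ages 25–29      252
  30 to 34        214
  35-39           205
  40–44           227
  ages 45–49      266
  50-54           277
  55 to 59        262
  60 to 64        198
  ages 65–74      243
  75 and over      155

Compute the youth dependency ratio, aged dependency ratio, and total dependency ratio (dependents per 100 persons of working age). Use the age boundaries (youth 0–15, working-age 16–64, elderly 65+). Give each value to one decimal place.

0–15: 313 + 284 + 205 + 42 = 844
16–64: 185 + 287 + 252 + 214 + 205 + 227 + 266 + 277 + 262 + 198 = 2,373
65+: 243 + 155 = 398
Youth dependency ratio = 844 / 2,373 × 100 = 35.6
Old-age dependency ratio = 398 / 2,373 × 100 = 16.8
Total dependency ratio = (844 + 398) / 2,373 × 100 = 1,242 / 2,373 × 100 = 52.3

Youth dependency ratio: 35.6
Old-age dependency ratio: 16.8
Total dependency ratio: 52.3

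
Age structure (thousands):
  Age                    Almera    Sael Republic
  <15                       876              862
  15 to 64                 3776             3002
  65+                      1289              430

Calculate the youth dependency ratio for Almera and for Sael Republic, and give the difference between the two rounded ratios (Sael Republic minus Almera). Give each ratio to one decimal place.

Almera: 876 / 3776 × 100 = 23.2
Sael Republic: 862 / 3002 × 100 = 28.7

Almera: 23.2
Sael Republic: 28.7
Difference: +5.5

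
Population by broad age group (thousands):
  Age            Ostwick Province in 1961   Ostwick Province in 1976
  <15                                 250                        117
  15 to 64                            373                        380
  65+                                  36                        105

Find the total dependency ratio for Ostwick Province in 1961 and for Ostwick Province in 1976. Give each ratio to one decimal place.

Ostwick Province in 1961: 76.7
Ostwick Province in 1976: 58.4

Ostwick Province in 1961: (250 + 36) / 373 × 100 = 286 / 373 × 100 = 76.7
Ostwick Province in 1976: (117 + 105) / 380 × 100 = 222 / 380 × 100 = 58.4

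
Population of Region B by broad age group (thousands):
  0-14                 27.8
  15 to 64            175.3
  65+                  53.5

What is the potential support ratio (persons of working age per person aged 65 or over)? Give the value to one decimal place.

Potential support ratio = 175.3 / 53.5 = 3.3

Potential support ratio: 3.3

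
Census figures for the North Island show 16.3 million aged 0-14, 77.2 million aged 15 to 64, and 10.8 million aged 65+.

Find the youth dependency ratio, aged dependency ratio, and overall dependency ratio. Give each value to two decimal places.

Youth dependency ratio = 16.3 / 77.2 × 100 = 21.11
Old-age dependency ratio = 10.8 / 77.2 × 100 = 13.99
Total dependency ratio = (16.3 + 10.8) / 77.2 × 100 = 27.1 / 77.2 × 100 = 35.10

Youth dependency ratio: 21.11
Old-age dependency ratio: 13.99
Total dependency ratio: 35.10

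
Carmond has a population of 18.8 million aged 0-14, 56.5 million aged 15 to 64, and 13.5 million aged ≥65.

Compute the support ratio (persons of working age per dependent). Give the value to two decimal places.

Support ratio: 1.75

Support ratio = 56.5 / (18.8 + 13.5) = 56.5 / 32.3 = 1.75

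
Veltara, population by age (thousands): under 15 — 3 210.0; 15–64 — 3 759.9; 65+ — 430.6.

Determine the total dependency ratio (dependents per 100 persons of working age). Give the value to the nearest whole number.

Total dependency ratio: 97

Total dependency ratio = (3 210.0 + 430.6) / 3 759.9 × 100 = 3 640.6 / 3 759.9 × 100 = 97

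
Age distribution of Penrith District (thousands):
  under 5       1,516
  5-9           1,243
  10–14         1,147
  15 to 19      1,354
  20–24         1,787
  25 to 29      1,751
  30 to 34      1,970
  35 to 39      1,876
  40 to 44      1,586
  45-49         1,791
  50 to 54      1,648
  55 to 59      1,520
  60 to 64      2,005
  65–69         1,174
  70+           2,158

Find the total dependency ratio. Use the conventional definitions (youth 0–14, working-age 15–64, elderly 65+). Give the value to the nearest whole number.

0–14: 1,516 + 1,243 + 1,147 = 3,906
15–64: 1,354 + 1,787 + 1,751 + 1,970 + 1,876 + 1,586 + 1,791 + 1,648 + 1,520 + 2,005 = 17,288
65+: 1,174 + 2,158 = 3,332
Total dependency ratio = (3,906 + 3,332) / 17,288 × 100 = 7,238 / 17,288 × 100 = 42

Total dependency ratio: 42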